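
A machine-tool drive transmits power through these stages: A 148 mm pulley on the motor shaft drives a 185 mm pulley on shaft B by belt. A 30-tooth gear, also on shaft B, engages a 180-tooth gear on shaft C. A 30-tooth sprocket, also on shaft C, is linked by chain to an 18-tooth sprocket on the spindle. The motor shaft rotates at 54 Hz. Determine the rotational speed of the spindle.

12 Hz

the motor shaft → shaft B (belt, 185/148): 54 ÷ 1.25 = 43.2 Hz
shaft B → shaft C (gear mesh, 180/30): 43.2 ÷ 6 = 7.2 Hz
shaft C → the spindle (chain, 18/30): 7.2 ÷ 0.6 = 12 Hz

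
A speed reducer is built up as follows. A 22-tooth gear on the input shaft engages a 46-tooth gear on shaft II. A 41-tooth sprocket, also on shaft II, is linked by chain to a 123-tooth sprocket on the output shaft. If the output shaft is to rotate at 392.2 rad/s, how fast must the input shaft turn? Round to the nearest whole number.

2460 rad/s

Overall ratio R = 2.0909 × 3 = 6.2727.
Required input speed = output speed × R = 392.2 × 6.2727 = 2460.2 rad/s.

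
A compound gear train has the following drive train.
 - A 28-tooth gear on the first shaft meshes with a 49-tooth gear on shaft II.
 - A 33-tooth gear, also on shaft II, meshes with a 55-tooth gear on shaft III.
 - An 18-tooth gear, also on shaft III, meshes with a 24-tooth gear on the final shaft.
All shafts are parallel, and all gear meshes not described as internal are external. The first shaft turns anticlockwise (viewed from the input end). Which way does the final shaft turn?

clockwise

the first shaft → shaft II: external mesh, 1 reversal → CW.
shaft II → shaft III: external mesh, 1 reversal → CCW.
shaft III → the final shaft: external mesh, 1 reversal → CW.
3 reversals in total — an odd number — so the final shaft turns opposite to the first shaft.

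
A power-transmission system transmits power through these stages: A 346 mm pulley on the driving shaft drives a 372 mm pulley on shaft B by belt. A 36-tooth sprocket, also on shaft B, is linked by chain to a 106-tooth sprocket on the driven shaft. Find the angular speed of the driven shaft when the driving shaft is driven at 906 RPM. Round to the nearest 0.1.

the driving shaft → shaft B (belt, 372/346): 906 ÷ 1.0751 = 842.68 RPM
shaft B → the driven shaft (chain, 106/36): 842.68 ÷ 2.9444 = 286.19 RPM

286.2 RPM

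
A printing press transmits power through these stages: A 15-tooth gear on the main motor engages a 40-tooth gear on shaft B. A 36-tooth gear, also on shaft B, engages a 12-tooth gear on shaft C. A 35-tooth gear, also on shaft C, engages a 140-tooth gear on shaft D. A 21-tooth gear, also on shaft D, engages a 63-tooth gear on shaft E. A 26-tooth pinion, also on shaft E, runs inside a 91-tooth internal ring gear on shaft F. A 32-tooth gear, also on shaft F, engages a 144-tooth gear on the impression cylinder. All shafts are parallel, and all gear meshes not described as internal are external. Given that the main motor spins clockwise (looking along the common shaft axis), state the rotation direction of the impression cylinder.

the main motor → shaft B: external mesh, 1 reversal → CCW.
shaft B → shaft C: external mesh, 1 reversal → CW.
shaft C → shaft D: external mesh, 1 reversal → CCW.
shaft D → shaft E: external mesh, 1 reversal → CW.
shaft E → shaft F: internal mesh, same direction → CW.
shaft F → the impression cylinder: external mesh, 1 reversal → CCW.
5 reversals in total — an odd number — so the impression cylinder turns opposite to the main motor.

anticlockwise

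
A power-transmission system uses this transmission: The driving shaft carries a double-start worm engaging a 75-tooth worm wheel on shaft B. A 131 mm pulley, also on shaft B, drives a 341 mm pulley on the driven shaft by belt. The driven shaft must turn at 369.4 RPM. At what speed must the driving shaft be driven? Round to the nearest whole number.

Overall ratio R = 37.5 × 2.6031 = 97.615.
Required input speed = output speed × R = 369.4 × 97.615 = 36059 RPM.

36059 RPM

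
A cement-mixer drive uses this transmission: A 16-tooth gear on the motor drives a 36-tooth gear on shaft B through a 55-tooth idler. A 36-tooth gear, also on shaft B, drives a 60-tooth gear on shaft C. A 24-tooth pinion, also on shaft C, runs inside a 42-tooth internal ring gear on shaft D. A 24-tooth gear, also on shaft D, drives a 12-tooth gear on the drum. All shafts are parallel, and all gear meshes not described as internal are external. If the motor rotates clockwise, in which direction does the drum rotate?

the motor → shaft B: driver → idler → driven is 2 external meshes, 2 reversals → CW.
shaft B → shaft C: external mesh, 1 reversal → CCW.
shaft C → shaft D: internal mesh, same direction → CCW.
shaft D → the drum: external mesh, 1 reversal → CW.
4 reversals in total — an even number — so the drum turns the same way as the motor.

clockwise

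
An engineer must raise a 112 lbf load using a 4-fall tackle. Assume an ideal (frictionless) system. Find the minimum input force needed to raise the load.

Block-and-tackle MA = number of supporting rope parts = 4.
Effort = load / MA = 112 / 4 = 28 lbf.

28 lbf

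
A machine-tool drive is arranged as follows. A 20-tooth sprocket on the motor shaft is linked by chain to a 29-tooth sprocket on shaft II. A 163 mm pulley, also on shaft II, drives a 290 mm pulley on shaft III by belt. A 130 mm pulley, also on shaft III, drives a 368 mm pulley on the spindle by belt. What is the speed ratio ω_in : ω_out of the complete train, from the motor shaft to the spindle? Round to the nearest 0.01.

7.30

Each stage contributes driven/driver: chain 29/20 = 1.45, belt 290/163 = 1.7791, belt 368/130 = 2.8308.
Overall: 1.45 × 1.7791 × 2.8308 = 7.3027.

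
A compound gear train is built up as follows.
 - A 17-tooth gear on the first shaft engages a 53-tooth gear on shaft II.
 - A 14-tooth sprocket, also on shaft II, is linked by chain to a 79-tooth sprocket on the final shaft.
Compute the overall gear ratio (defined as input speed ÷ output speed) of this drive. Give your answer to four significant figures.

17.59

Each stage contributes driven/driver: gear mesh 53/17 = 3.1176, chain 79/14 = 5.6429.
Overall: 3.1176 × 5.6429 = 17.592.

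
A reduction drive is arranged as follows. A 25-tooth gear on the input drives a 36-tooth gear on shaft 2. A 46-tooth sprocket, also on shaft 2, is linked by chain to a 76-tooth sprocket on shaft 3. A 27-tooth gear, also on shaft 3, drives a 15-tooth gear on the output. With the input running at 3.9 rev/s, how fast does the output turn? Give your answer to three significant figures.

2.95 rev/s

gear mesh 36/25 = 1.44 → 3.9/1.44 = 2.7083 rev/s
chain 76/46 = 1.6522 → 2.7083/1.6522 = 1.6393 rev/s
gear mesh 15/27 = 0.55556 → 1.6393/0.55556 = 2.9507 rev/s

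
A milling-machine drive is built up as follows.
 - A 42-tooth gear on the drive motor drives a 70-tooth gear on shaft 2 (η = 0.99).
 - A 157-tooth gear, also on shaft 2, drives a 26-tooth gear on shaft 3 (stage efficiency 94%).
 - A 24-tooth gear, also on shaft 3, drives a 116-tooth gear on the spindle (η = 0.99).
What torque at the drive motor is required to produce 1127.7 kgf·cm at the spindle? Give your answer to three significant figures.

Overall ratio R = 1.6667 × 0.16561 × 4.8333 = 1.334; overall efficiency η = 0.99 × 0.94 × 0.99 = 0.9213.
Input torque = output torque / (R × η) = 1127.7 / (1.334 × 0.9213) = 917.54 kgf·cm.

918 kgf·cm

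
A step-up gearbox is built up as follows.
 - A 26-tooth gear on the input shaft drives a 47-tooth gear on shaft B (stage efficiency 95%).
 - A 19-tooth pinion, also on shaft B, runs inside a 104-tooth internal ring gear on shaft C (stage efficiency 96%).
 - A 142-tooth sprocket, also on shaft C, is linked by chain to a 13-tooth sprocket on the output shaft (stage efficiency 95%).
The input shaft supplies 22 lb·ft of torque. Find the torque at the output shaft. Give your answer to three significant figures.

gear mesh 47/26 = 1.8077 → τ = 22·1.8077·0.95 = 37.781 lb·ft
internal gear 104/19 = 5.4737 → τ = 37.781·5.4737·0.96 = 198.53 lb·ft
chain 13/142 = 0.091549 → τ = 198.53·0.091549·0.95 = 17.266 lb·ft

17.3 lb·ft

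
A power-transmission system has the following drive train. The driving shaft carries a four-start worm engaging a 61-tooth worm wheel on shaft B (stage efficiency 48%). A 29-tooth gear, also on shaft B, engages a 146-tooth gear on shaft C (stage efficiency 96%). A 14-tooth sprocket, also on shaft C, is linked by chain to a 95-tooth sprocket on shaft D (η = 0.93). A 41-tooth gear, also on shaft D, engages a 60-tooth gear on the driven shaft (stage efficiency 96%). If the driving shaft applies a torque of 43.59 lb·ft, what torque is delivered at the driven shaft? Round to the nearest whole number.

Worm: ratio = 61/4 = 15.25; torque at shaft B = 43.59 × 15.25 × 0.48 = 319.08 lb·ft.
Gear mesh: ratio = 146/29 = 5.0345; torque at shaft C = 319.08 × 5.0345 × 0.96 = 1542.1 lb·ft.
Chain: ratio = 95/14 = 6.7857; torque at shaft D = 1542.1 × 6.7857 × 0.93 = 9732 lb·ft.
Gear mesh: ratio = 60/41 = 1.4634; torque at the driven shaft = 9732 × 1.4634 × 0.96 = 13672 lb·ft.

13672 lb·ft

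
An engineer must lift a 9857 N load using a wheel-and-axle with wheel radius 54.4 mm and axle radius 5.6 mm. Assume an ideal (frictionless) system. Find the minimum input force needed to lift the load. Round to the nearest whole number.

1015 N

Wheel-and-axle MA = R/r = 54.4/5.6 = 9.7143.
Effort = load / MA = 9857 / 9.7143 = 1014.7 N.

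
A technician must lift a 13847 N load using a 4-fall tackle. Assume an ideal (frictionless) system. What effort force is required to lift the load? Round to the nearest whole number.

Block-and-tackle MA = number of supporting rope parts = 4.
Effort = load / MA = 13847 / 4 = 3461.8 N.

3462 N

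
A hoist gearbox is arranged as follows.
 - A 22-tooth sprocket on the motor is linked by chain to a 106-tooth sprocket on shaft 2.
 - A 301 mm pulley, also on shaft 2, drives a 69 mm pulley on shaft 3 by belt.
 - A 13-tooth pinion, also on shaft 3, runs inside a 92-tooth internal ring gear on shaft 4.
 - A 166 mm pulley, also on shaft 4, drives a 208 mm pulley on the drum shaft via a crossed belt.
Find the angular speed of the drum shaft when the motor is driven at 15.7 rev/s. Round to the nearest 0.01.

chain 106/22 = 4.8182 → 15.7/4.8182 = 3.2585 rev/s
belt 69/301 = 0.22924 → 3.2585/0.22924 = 14.215 rev/s
internal gear 92/13 = 7.0769 → 14.215/7.0769 = 2.0086 rev/s
belt 208/166 = 1.253 → 2.0086/1.253 = 1.603 rev/s

1.60 rev/s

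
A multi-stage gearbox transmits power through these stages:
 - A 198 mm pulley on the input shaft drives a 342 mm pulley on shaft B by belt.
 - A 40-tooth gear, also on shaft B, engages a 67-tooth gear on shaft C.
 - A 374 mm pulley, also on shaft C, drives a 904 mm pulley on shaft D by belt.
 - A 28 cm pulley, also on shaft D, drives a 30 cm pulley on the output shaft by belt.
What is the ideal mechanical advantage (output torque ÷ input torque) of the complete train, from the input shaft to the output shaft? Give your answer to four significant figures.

Each stage contributes driven/driver: belt 342/198 = 1.7273, gear mesh 67/40 = 1.675, belt 904/374 = 2.4171, belt 30/28 = 1.0714.
Overall: 1.7273 × 1.675 × 2.4171 × 1.0714 = 7.4927.

7.493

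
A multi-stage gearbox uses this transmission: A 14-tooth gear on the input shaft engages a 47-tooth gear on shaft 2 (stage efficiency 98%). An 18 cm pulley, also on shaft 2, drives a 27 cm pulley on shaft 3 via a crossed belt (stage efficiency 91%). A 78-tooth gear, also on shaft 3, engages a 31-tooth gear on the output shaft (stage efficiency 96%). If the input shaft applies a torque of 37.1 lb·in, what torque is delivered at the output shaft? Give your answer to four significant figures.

63.57 lb·in

gear mesh 47/14 = 3.3571 → τ = 37.1·3.3571·0.98 = 122.06 lb·in
belt 27/18 = 1.5 → τ = 122.06·1.5·0.91 = 166.61 lb·in
gear mesh 31/78 = 0.39744 → τ = 166.61·0.39744·0.96 = 63.568 lb·in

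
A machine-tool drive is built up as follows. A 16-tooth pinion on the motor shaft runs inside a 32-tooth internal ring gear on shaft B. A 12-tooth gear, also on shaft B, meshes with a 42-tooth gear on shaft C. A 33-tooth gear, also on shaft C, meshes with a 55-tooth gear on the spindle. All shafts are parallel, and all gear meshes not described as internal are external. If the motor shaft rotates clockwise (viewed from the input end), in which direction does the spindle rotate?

the motor shaft → shaft B: internal mesh, same direction → CW.
shaft B → shaft C: external mesh, 1 reversal → CCW.
shaft C → the spindle: external mesh, 1 reversal → CW.
2 reversals in total — an even number — so the spindle turns the same way as the motor shaft.

clockwise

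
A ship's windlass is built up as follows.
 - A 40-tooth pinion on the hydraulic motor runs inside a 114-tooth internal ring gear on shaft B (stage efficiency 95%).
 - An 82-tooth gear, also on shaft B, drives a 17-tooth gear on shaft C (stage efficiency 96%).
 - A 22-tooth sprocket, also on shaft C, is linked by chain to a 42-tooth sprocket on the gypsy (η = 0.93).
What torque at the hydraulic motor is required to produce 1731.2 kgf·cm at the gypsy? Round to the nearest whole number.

Overall ratio R = 2.85 × 0.20732 × 1.9091 = 1.128; overall efficiency η = 0.95 × 0.96 × 0.93 = 0.8482.
Input torque = output torque / (R × η) = 1731.2 / (1.128 × 0.8482) = 1809.5 kgf·cm.

1810 kgf·cm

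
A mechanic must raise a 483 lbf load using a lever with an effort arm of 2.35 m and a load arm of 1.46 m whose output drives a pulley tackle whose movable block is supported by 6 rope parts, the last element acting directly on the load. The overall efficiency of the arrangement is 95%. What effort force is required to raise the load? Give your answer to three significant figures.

Lever MA = effort arm / load arm = 2.35/1.46 = 1.6096.
Block-and-tackle MA = number of supporting rope parts = 6.
Combined ideal MA = 1.6096 × 6 = 9.6575.
Actual MA = 9.6575 × 0.95 = 9.1747.
Effort = load / actual MA = 483 / 9.1747 = 52.645 lbf.

52.6 lbf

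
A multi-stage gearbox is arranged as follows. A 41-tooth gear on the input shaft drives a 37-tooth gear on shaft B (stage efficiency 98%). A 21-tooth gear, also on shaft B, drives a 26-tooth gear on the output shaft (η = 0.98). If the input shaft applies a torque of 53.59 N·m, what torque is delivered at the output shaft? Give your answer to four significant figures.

57.51 N·m

After the gear mesh (37/41): 53.59 × 0.90244 × 0.98 = 47.394 N·m
After the gear mesh (26/21): 47.394 × 1.2381 × 0.98 = 57.505 N·m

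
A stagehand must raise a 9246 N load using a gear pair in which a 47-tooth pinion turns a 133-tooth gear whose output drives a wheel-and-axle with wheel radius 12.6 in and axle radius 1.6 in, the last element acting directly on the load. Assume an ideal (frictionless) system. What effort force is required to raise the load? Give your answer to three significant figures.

415 N

Gear pair MA = 133/47 = 2.8298.
Wheel-and-axle MA = R/r = 12.6/1.6 = 7.875.
Combined ideal MA = 2.8298 × 7.875 = 22.285.
Effort = load / MA = 9246 / 22.285 = 414.91 N.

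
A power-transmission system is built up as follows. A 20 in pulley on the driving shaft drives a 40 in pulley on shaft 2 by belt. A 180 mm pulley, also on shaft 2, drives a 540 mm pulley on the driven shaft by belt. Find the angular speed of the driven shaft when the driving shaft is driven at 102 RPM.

17 RPM

the driving shaft → shaft 2 (belt, 40/20): 102 ÷ 2 = 51 RPM
shaft 2 → the driven shaft (belt, 540/180): 51 ÷ 3 = 17 RPM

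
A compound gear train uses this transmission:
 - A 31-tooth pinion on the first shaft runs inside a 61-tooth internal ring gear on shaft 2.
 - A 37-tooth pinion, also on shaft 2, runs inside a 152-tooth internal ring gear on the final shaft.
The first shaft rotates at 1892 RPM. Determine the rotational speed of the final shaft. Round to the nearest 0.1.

internal gear 61/31 = 1.9677 → 1892/1.9677 = 961.51 RPM
internal gear 152/37 = 4.1081 → 961.51/4.1081 = 234.05 RPM

234.1 RPM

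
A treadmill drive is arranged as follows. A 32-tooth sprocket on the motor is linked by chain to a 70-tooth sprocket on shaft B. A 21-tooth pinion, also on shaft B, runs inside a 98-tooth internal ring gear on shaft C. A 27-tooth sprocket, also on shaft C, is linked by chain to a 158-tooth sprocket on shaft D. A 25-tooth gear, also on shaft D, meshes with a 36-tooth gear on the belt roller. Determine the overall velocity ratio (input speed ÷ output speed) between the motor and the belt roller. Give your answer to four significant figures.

86.02

Each stage contributes driven/driver: chain 70/32 = 2.1875, internal gear 98/21 = 4.6667, chain 158/27 = 5.8519, gear mesh 36/25 = 1.44.
Overall: 2.1875 × 4.6667 × 5.8519 × 1.44 = 86.022.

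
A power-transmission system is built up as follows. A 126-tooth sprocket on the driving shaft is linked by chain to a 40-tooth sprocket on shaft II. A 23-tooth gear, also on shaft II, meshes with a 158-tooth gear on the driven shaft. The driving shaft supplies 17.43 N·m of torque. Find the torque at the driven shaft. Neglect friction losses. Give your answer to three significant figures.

chain 40/126 = 0.31746 → τ = 17.43·0.31746 = 5.5333 N·m
gear mesh 158/23 = 6.8696 → τ = 5.5333·6.8696 = 38.012 N·m

38.0 N·m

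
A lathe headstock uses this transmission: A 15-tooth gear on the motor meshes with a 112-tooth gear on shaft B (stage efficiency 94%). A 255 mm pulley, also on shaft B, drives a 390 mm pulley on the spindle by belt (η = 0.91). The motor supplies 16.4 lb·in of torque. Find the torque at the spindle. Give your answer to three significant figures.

After the gear mesh (112/15): 16.4 × 7.4667 × 0.94 = 115.11 lb·in
After the belt (390/255): 115.11 × 1.5294 × 0.91 = 160.2 lb·in

160 lb·in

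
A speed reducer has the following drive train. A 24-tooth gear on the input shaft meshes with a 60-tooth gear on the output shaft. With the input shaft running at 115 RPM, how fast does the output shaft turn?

46 RPM

Gear mesh: ratio = 60/24 = 2.5, so the output shaft turns at 115 / 2.5 = 46 RPM.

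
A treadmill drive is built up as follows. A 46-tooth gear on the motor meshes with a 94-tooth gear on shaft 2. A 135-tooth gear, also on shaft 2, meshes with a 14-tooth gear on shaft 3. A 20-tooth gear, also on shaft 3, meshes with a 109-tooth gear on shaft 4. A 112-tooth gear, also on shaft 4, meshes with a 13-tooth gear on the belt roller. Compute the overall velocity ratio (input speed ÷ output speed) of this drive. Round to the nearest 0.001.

Each stage contributes driven/driver: gear mesh 94/46 = 2.0435, gear mesh 14/135 = 0.1037, gear mesh 109/20 = 5.45, gear mesh 13/112 = 0.11607.
Overall: 2.0435 × 0.1037 × 5.45 × 0.11607 = 0.13406.

0.134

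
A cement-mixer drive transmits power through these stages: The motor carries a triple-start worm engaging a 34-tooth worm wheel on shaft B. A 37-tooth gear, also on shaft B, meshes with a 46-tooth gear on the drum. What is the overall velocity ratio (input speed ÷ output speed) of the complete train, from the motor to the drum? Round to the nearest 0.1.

14.1

Each stage contributes driven/driver: worm 34/3 = 11.333, gear mesh 46/37 = 1.2432.
Overall: 11.333 × 1.2432 = 14.09.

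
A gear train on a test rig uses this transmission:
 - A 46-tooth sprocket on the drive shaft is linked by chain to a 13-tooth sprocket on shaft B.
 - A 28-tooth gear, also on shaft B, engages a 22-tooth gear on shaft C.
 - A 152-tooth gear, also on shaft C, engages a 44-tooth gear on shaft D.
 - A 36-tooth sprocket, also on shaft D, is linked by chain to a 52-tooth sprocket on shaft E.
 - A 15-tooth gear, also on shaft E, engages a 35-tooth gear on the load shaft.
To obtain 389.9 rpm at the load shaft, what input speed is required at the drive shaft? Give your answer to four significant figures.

Overall ratio R = 0.28261 × 0.78571 × 0.28947 × 1.4444 × 2.3333 = 0.21664.
Required input speed = output speed × R = 389.9 × 0.21664 = 84.468 rpm.

84.47 rpm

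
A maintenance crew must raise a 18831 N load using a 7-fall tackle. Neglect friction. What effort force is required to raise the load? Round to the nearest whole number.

2690 N

Block-and-tackle MA = number of supporting rope parts = 7.
Effort = load / MA = 18831 / 7 = 2690.1 N.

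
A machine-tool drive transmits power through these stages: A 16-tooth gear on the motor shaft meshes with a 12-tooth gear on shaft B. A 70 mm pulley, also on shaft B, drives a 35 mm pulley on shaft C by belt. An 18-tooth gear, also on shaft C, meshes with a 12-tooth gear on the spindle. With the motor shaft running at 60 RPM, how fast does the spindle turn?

the motor shaft → shaft B (gear mesh, 12/16): 60 ÷ 0.75 = 80 RPM
shaft B → shaft C (belt, 35/70): 80 ÷ 0.5 = 160 RPM
shaft C → the spindle (gear mesh, 12/18): 160 ÷ 0.66667 = 240 RPM

240 RPM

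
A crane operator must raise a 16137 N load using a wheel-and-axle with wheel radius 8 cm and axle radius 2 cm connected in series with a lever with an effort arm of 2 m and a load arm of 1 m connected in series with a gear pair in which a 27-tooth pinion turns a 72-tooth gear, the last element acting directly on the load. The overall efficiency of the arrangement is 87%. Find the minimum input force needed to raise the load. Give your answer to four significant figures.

869.5 N

Wheel-and-axle MA = R/r = 8/2 = 4.
Lever MA = effort arm / load arm = 2/1 = 2.
Gear pair MA = 72/27 = 2.6667.
Combined ideal MA = 4 × 2 × 2.6667 = 21.333.
Actual MA = 21.333 × 0.87 = 18.56.
Effort = load / actual MA = 16137 / 18.56 = 869.45 N.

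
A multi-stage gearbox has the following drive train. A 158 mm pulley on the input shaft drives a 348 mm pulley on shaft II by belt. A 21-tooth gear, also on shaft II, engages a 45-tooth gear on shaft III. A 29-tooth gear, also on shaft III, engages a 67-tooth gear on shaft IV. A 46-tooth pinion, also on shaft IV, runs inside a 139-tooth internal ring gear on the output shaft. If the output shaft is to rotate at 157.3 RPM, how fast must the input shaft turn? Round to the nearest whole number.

5183 RPM

Overall ratio R = 2.2025 × 2.1429 × 2.3103 × 3.0217 = 32.95.
Required input speed = output speed × R = 157.3 × 32.95 = 5183 RPM.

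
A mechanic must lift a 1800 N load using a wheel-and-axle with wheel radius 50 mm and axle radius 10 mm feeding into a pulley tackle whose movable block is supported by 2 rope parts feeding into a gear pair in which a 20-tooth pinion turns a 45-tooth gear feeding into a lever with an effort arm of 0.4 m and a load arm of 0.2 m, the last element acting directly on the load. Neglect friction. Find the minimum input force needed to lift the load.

40 N

Wheel-and-axle MA = R/r = 50/10 = 5.
Block-and-tackle MA = number of supporting rope parts = 2.
Gear pair MA = 45/20 = 2.25.
Lever MA = effort arm / load arm = 0.4/0.2 = 2.
Combined ideal MA = 5 × 2 × 2.25 × 2 = 45.
Effort = load / MA = 1800 / 45 = 40 N.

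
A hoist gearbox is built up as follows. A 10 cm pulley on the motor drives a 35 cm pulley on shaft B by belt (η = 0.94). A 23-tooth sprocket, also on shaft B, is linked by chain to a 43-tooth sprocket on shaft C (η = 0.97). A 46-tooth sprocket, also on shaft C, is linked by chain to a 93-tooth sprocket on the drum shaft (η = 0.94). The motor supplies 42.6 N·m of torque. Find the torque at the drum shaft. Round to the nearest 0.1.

Belt: ratio = 35/10 = 3.5; torque at shaft B = 42.6 × 3.5 × 0.94 = 140.15 N·m.
Chain: ratio = 43/23 = 1.8696; torque at shaft C = 140.15 × 1.8696 × 0.97 = 254.17 N·m.
Chain: ratio = 93/46 = 2.0217; torque at the drum shaft = 254.17 × 2.0217 × 0.94 = 483.03 N·m.

483.0 N·m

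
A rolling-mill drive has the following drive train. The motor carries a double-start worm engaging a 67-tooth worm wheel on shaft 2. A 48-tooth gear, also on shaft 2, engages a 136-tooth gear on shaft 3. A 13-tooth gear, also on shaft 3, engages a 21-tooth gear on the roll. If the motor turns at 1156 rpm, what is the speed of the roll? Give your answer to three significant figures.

7.54 rpm

Worm: ratio = 67/2 = 33.5, so shaft 2 turns at 1156 / 33.5 = 34.507 rpm.
Gear mesh: ratio = 136/48 = 2.8333, so shaft 3 turns at 34.507 / 2.8333 = 12.179 rpm.
Gear mesh: ratio = 21/13 = 1.6154, so the roll turns at 12.179 / 1.6154 = 7.5394 rpm.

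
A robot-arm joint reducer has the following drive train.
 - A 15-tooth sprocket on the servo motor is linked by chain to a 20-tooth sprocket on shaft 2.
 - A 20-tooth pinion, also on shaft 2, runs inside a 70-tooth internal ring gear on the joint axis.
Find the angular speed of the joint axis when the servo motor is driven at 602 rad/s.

129 rad/s

Chain: ratio = 20/15 = 1.3333, so shaft 2 turns at 602 / 1.3333 = 451.5 rad/s.
Internal gear: ratio = 70/20 = 3.5, so the joint axis turns at 451.5 / 3.5 = 129 rad/s.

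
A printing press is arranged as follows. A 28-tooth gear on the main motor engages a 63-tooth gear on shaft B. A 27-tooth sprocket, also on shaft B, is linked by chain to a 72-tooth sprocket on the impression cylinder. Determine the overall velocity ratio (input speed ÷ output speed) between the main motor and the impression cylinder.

6

Each stage contributes driven/driver: gear mesh 63/28 = 2.25, chain 72/27 = 2.6667.
Overall: 2.25 × 2.6667 = 6.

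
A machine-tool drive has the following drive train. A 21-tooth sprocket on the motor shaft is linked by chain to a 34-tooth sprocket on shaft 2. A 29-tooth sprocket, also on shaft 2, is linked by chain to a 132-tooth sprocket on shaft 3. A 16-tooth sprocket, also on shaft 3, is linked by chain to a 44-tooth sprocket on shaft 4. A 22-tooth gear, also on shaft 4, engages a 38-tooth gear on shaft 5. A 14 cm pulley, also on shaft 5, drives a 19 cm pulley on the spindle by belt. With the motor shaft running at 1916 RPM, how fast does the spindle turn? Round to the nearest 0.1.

40.3 RPM

the motor shaft → shaft 2 (chain, 34/21): 1916 ÷ 1.619 = 1183.4 RPM
shaft 2 → shaft 3 (chain, 132/29): 1183.4 ÷ 4.5517 = 259.99 RPM
shaft 3 → shaft 4 (chain, 44/16): 259.99 ÷ 2.75 = 94.543 RPM
shaft 4 → shaft 5 (gear mesh, 38/22): 94.543 ÷ 1.7273 = 54.735 RPM
shaft 5 → the spindle (belt, 19/14): 54.735 ÷ 1.3571 = 40.331 RPM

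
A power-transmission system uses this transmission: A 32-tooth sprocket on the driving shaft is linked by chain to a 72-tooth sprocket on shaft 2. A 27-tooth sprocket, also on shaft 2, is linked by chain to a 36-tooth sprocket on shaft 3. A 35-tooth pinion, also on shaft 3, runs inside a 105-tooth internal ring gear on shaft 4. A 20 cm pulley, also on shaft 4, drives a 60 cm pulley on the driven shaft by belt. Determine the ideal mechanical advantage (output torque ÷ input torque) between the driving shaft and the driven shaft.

27

Each stage contributes driven/driver: chain 72/32 = 2.25, chain 36/27 = 1.3333, internal gear 105/35 = 3, belt 60/20 = 3.
Overall: 2.25 × 1.3333 × 3 × 3 = 27.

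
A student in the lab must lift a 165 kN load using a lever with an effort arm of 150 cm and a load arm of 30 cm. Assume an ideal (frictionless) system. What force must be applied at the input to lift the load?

Lever MA = effort arm / load arm = 150/30 = 5.
Effort = load / MA = 165 / 5 = 33 kN.

33 kN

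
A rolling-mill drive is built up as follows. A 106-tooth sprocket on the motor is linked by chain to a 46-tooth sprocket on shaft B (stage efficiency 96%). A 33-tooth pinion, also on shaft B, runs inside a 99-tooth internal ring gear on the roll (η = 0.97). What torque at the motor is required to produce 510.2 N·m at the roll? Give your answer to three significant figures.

Overall ratio R = 0.43396 × 3 = 1.3019; overall efficiency η = 0.96 × 0.97 = 0.9312.
Input torque = output torque / (R × η) = 510.2 / (1.3019 × 0.9312) = 420.85 N·m.

421 N·m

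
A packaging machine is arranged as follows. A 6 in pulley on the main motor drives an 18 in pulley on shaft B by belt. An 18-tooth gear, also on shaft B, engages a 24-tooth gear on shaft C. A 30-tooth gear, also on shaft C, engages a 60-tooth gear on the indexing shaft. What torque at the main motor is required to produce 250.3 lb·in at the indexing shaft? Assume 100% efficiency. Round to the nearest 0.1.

31.3 lb·in

Overall ratio R = 3 × 1.3333 × 2 = 8.
Input torque = output torque / R = 250.3 / 8 = 31.288 lb·in.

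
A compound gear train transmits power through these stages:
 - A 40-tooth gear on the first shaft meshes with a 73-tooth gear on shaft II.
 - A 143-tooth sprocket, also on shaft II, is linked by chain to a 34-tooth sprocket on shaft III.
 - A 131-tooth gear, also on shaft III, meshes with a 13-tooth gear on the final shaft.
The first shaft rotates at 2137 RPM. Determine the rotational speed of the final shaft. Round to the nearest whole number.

49628 RPM

Gear mesh: ratio = 73/40 = 1.825, so shaft II turns at 2137 / 1.825 = 1171 RPM.
Chain: ratio = 34/143 = 0.23776, so shaft III turns at 1171 / 0.23776 = 4924.9 RPM.
Gear mesh: ratio = 13/131 = 0.099237, so the final shaft turns at 4924.9 / 0.099237 = 49628 RPM.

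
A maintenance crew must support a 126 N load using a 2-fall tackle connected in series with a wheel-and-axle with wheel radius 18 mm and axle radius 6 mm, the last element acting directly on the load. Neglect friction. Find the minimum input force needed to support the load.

21 N

Block-and-tackle MA = number of supporting rope parts = 2.
Wheel-and-axle MA = R/r = 18/6 = 3.
Combined ideal MA = 2 × 3 = 6.
Effort = load / MA = 126 / 6 = 21 N.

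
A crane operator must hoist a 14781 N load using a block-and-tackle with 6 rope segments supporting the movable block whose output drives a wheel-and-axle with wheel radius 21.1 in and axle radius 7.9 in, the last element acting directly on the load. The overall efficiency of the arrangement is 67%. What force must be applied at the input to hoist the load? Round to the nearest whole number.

1377 N

Block-and-tackle MA = number of supporting rope parts = 6.
Wheel-and-axle MA = R/r = 21.1/7.9 = 2.6709.
Combined ideal MA = 6 × 2.6709 = 16.025.
Actual MA = 16.025 × 0.67 = 10.737.
Effort = load / actual MA = 14781 / 10.737 = 1376.6 N.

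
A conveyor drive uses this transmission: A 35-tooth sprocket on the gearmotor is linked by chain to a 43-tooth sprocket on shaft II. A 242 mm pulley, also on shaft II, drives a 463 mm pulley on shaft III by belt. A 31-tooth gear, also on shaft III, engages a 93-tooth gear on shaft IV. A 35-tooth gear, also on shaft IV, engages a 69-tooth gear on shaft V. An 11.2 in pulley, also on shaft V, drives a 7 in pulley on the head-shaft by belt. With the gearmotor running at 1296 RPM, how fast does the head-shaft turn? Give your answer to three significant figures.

149 RPM

the gearmotor → shaft II (chain, 43/35): 1296 ÷ 1.2286 = 1054.9 RPM
shaft II → shaft III (belt, 463/242): 1054.9 ÷ 1.9132 = 551.36 RPM
shaft III → shaft IV (gear mesh, 93/31): 551.36 ÷ 3 = 183.79 RPM
shaft IV → shaft V (gear mesh, 69/35): 183.79 ÷ 1.9714 = 93.226 RPM
shaft V → the head-shaft (belt, 7/11.2): 93.226 ÷ 0.625 = 149.16 RPM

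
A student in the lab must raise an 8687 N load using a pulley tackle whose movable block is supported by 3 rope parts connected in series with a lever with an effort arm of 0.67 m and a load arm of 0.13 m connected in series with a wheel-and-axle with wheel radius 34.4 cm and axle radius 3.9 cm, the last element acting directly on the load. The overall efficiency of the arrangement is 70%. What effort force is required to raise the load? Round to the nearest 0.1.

Block-and-tackle MA = number of supporting rope parts = 3.
Lever MA = effort arm / load arm = 0.67/0.13 = 5.1538.
Wheel-and-axle MA = R/r = 34.4/3.9 = 8.8205.
Combined ideal MA = 3 × 5.1538 × 8.8205 = 136.38.
Actual MA = 136.38 × 0.70 = 95.465.
Effort = load / actual MA = 8687 / 95.465 = 90.997 N.

91.0 N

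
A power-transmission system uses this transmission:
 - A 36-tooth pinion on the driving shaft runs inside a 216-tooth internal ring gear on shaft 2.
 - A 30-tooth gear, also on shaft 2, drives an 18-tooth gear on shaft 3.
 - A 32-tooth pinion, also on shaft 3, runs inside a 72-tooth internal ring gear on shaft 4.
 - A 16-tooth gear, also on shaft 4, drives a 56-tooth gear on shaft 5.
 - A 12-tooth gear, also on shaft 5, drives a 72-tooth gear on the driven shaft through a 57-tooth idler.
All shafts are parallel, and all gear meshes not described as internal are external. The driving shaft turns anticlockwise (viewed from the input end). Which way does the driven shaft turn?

the driving shaft → shaft 2: internal mesh, same direction → CCW.
shaft 2 → shaft 3: external mesh, 1 reversal → CW.
shaft 3 → shaft 4: internal mesh, same direction → CW.
shaft 4 → shaft 5: external mesh, 1 reversal → CCW.
shaft 5 → the driven shaft: driver → idler → driven is 2 external meshes, 2 reversals → CCW.
4 reversals in total — an even number — so the driven shaft turns the same way as the driving shaft.

anticlockwise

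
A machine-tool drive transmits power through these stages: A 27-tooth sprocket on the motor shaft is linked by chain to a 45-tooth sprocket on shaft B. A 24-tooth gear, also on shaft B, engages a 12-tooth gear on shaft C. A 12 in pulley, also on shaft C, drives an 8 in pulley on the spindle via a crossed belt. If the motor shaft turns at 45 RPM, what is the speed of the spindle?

81 RPM

the motor shaft → shaft B (chain, 45/27): 45 ÷ 1.6667 = 27 RPM
shaft B → shaft C (gear mesh, 12/24): 27 ÷ 0.5 = 54 RPM
shaft C → the spindle (belt, 8/12): 54 ÷ 0.66667 = 81 RPM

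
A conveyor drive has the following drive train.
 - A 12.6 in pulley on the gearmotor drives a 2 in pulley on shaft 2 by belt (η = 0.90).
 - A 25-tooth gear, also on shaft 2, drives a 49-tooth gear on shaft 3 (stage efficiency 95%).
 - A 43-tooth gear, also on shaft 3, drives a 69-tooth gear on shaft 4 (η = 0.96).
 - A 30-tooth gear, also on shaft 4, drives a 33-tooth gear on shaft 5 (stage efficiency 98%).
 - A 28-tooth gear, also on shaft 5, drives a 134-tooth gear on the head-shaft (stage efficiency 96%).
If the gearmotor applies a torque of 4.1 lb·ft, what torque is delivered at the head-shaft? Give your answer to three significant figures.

8.32 lb·ft

After the belt (2/12.6): 4.1 × 0.15873 × 0.90 = 0.58571 lb·ft
After the gear mesh (49/25): 0.58571 × 1.96 × 0.95 = 1.0906 lb·ft
After the gear mesh (69/43): 1.0906 × 1.6047 × 0.96 = 1.68 lb·ft
After the gear mesh (33/30): 1.68 × 1.1 × 0.98 = 1.8111 lb·ft
After the gear mesh (134/28): 1.8111 × 4.7857 × 0.96 = 8.3206 lb·ft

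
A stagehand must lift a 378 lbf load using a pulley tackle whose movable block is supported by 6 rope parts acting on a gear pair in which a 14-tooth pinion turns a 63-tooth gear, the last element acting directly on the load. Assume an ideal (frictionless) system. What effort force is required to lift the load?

14 lbf

Block-and-tackle MA = number of supporting rope parts = 6.
Gear pair MA = 63/14 = 4.5.
Combined ideal MA = 6 × 4.5 = 27.
Effort = load / MA = 378 / 27 = 14 lbf.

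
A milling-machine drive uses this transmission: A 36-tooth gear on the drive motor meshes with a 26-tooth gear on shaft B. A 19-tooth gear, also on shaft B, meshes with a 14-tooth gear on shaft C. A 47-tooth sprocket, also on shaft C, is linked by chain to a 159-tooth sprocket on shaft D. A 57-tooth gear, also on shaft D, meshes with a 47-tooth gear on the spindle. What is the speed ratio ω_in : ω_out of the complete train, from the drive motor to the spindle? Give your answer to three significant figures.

1.48

Each stage contributes driven/driver: gear mesh 26/36 = 0.72222, gear mesh 14/19 = 0.73684, chain 159/47 = 3.383, gear mesh 47/57 = 0.82456.
Overall: 0.72222 × 0.73684 × 3.383 × 0.82456 = 1.4845.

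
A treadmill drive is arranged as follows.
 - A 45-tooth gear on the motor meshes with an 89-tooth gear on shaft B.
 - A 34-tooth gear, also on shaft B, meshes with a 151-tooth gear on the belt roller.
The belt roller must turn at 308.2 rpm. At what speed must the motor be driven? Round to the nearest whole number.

Overall ratio R = 1.9778 × 4.4412 = 8.7837.
Required input speed = output speed × R = 308.2 × 8.7837 = 2707.1 rpm.

2707 rpm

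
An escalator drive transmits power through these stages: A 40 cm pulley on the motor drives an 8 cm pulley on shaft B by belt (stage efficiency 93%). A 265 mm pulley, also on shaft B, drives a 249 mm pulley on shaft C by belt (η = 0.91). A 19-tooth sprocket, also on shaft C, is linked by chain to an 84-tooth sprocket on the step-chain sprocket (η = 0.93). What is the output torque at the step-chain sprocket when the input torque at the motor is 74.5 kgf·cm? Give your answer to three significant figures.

48.7 kgf·cm

belt 8/40 = 0.2 → τ = 74.5·0.2·0.93 = 13.857 kgf·cm
belt 249/265 = 0.93962 → τ = 13.857·0.93962·0.91 = 11.849 kgf·cm
chain 84/19 = 4.4211 → τ = 11.849·4.4211·0.93 = 48.716 kgf·cm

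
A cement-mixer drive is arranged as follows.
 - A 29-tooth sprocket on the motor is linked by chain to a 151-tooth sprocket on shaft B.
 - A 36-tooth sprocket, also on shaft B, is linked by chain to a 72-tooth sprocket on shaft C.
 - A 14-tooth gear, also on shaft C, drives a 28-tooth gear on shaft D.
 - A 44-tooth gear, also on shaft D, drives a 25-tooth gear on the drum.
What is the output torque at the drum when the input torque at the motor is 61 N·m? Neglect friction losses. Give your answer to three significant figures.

chain 151/29 = 5.2069 → τ = 61·5.2069 = 317.62 N·m
chain 72/36 = 2 → τ = 317.62·2 = 635.24 N·m
gear mesh 28/14 = 2 → τ = 635.24·2 = 1270.5 N·m
gear mesh 25/44 = 0.56818 → τ = 1270.5·0.56818 = 721.87 N·m

722 N·m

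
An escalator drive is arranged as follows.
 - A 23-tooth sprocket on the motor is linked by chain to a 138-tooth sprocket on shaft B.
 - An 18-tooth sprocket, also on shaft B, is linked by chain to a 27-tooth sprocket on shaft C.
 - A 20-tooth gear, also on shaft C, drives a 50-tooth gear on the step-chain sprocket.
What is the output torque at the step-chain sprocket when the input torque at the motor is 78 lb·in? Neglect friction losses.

chain 138/23 = 6 → τ = 78·6 = 468 lb·in
chain 27/18 = 1.5 → τ = 468·1.5 = 702 lb·in
gear mesh 50/20 = 2.5 → τ = 702·2.5 = 1755 lb·in

1755 lb·in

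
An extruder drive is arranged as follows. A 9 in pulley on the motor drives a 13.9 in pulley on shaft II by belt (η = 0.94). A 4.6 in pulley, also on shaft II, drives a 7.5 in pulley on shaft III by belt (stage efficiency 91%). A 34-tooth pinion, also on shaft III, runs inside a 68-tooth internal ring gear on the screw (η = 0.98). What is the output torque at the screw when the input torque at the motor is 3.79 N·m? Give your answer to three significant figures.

belt 13.9/9 = 1.5444 → τ = 3.79·1.5444·0.94 = 5.5022 N·m
belt 7.5/4.6 = 1.6304 → τ = 5.5022·1.6304·0.91 = 8.1636 N·m
internal gear 68/34 = 2 → τ = 8.1636·2·0.98 = 16.001 N·m

16.0 N·m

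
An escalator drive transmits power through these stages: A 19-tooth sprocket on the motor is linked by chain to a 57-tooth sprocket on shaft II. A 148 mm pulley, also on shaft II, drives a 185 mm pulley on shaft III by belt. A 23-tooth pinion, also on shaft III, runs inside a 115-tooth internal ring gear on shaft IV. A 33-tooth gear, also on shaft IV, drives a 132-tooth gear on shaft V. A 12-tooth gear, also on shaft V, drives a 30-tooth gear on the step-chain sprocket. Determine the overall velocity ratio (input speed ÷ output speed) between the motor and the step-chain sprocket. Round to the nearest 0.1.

187.5

Each stage contributes driven/driver: chain 57/19 = 3, belt 185/148 = 1.25, internal gear 115/23 = 5, gear mesh 132/33 = 4, gear mesh 30/12 = 2.5.
Overall: 3 × 1.25 × 5 × 4 × 2.5 = 187.5.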